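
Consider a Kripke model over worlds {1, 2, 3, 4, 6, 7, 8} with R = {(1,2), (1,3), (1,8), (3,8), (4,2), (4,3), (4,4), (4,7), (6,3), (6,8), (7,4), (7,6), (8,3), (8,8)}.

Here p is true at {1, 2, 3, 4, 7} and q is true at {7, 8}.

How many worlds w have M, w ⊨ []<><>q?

5

1: successors {2, 3, 8}; <><>q there: 2:F, 3:T, 8:T. ✗
2: no successors, so []<><>q holds vacuously. ✓
3: successors {8}; <><>q there: 8:T. ✓
4: successors {2, 3, 4, 7}; <><>q there: 2:F, 3:T, 4:T, 7:T. ✗
6: successors {3, 8}; <><>q there: 3:T, 8:T. ✓
7: successors {4, 6}; <><>q there: 4:T, 6:T. ✓
8: successors {3, 8}; <><>q there: 3:T, 8:T. ✓
Satisfying worlds: {2, 3, 6, 7, 8}.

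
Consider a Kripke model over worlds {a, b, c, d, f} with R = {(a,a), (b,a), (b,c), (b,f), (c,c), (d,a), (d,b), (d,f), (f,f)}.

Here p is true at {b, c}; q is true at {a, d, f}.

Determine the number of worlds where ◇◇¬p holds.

4

a: successors {a}; ◇¬p there: a:T. ✓
b: successors {a, c, f}; ◇¬p there: a:T, c:F, f:T. ✓
c: successors {c}; ◇¬p there: c:F. ✗
d: successors {a, b, f}; ◇¬p there: a:T, b:T, f:T. ✓
f: successors {f}; ◇¬p there: f:T. ✓
Satisfying worlds: {a, b, d, f}.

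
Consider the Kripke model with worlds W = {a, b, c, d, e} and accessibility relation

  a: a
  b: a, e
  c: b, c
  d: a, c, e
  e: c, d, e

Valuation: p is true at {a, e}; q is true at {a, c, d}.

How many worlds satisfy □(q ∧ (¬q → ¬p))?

1

a: successors {a}; q ∧ (¬q → ¬p) there: a:T. ✓
b: successors {a, e}; q ∧ (¬q → ¬p) there: a:T, e:F. ✗
c: successors {b, c}; q ∧ (¬q → ¬p) there: b:F, c:T. ✗
d: successors {a, c, e}; q ∧ (¬q → ¬p) there: a:T, c:T, e:F. ✗
e: successors {c, d, e}; q ∧ (¬q → ¬p) there: c:T, d:T, e:F. ✗
Satisfying worlds: {a}.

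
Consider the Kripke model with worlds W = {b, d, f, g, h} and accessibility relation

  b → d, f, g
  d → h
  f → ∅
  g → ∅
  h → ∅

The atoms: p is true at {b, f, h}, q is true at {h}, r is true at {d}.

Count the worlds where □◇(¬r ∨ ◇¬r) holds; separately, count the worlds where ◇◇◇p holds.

3 and 0

For □◇(¬r ∨ ◇¬r):
b: successors {d, f, g}; ◇(¬r ∨ ◇¬r) there: d:T, f:F, g:F. ✗
d: successors {h}; ◇(¬r ∨ ◇¬r) there: h:F. ✗
f: no successors, so □◇(¬r ∨ ◇¬r) holds vacuously. ✓
g: no successors, so □◇(¬r ∨ ◇¬r) holds vacuously. ✓
h: no successors, so □◇(¬r ∨ ◇¬r) holds vacuously. ✓
— 3 worlds.
For ◇◇◇p:
b: successors {d, f, g}; ◇◇p there: d:F, f:F, g:F. ✗
d: successors {h}; ◇◇p there: h:F. ✗
f: no successors, so ◇◇◇p fails. ✗
g: no successors, so ◇◇◇p fails. ✗
h: no successors, so ◇◇◇p fails. ✗
— 0 worlds.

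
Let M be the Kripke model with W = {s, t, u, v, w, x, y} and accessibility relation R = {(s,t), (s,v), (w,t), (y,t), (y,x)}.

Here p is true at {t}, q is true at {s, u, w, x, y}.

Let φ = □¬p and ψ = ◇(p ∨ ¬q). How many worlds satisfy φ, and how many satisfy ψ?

For □¬p:
s: successors {t, v}; ¬p there: t:F, v:T. ✗
t: no successors, so □¬p holds vacuously. ✓
u: no successors, so □¬p holds vacuously. ✓
v: no successors, so □¬p holds vacuously. ✓
w: successors {t}; ¬p there: t:F. ✗
x: no successors, so □¬p holds vacuously. ✓
y: successors {t, x}; ¬p there: t:F, x:T. ✗
— 4 worlds.
For ◇(p ∨ ¬q):
s: successors {t, v}; p ∨ ¬q there: t:T, v:T. ✓
t: no successors, so ◇(p ∨ ¬q) fails. ✗
u: no successors, so ◇(p ∨ ¬q) fails. ✗
v: no successors, so ◇(p ∨ ¬q) fails. ✗
w: successors {t}; p ∨ ¬q there: t:T. ✓
x: no successors, so ◇(p ∨ ¬q) fails. ✗
y: successors {t, x}; p ∨ ¬q there: t:T, x:F. ✓
— 3 worlds.

4 and 3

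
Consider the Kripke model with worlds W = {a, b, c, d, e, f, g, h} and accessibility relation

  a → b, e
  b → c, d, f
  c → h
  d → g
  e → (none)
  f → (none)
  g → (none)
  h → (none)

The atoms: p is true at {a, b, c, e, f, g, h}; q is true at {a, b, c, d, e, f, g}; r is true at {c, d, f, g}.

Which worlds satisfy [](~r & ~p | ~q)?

a: successors {b, e}; ~r & ~p | ~q there: b:F, e:F. ✗
b: successors {c, d, f}; ~r & ~p | ~q there: c:F, d:F, f:F. ✗
c: successors {h}; ~r & ~p | ~q there: h:T. ✓
d: successors {g}; ~r & ~p | ~q there: g:F. ✗
e: no successors, so [](~r & ~p | ~q) holds vacuously. ✓
f: no successors, so [](~r & ~p | ~q) holds vacuously. ✓
g: no successors, so [](~r & ~p | ~q) holds vacuously. ✓
h: no successors, so [](~r & ~p | ~q) holds vacuously. ✓

{c, e, f, g, h}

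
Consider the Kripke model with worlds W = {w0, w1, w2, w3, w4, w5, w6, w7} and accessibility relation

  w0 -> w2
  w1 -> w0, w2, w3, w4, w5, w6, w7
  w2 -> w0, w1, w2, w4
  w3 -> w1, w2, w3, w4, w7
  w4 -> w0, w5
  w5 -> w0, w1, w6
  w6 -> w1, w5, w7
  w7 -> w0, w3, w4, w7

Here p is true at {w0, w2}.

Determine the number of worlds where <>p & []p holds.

w0: <>p is T, []p is T. ✓
w1: <>p is T, []p is F. ✗
w2: <>p is T, []p is F. ✗
w3: <>p is T, []p is F. ✗
w4: <>p is T, []p is F. ✗
w5: <>p is T, []p is F. ✗
w6: <>p is F, []p is F. ✗
w7: <>p is T, []p is F. ✗
Satisfying worlds: {w0}.

1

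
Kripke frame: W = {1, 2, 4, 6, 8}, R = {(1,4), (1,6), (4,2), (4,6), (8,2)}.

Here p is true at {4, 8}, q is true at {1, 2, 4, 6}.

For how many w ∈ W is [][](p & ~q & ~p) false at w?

1

1: successors {4, 6}; [](p & ~q & ~p) there: 4:F, 6:T. ✗
2: no successors, so [][](p & ~q & ~p) holds vacuously. ✓
4: successors {2, 6}; [](p & ~q & ~p) there: 2:T, 6:T. ✓
6: no successors, so [][](p & ~q & ~p) holds vacuously. ✓
8: successors {2}; [](p & ~q & ~p) there: 2:T. ✓
Satisfying worlds: {2, 4, 6, 8}.
So [][](p & ~q & ~p) fails at the other 1 world.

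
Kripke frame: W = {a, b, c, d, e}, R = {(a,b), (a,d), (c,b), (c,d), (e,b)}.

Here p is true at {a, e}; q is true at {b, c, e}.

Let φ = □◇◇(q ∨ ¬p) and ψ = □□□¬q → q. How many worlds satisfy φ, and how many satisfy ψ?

2 and 3

For □◇◇(q ∨ ¬p):
a: successors {b, d}; ◇◇(q ∨ ¬p) there: b:F, d:F. ✗
b: no successors, so □◇◇(q ∨ ¬p) holds vacuously. ✓
c: successors {b, d}; ◇◇(q ∨ ¬p) there: b:F, d:F. ✗
d: no successors, so □◇◇(q ∨ ¬p) holds vacuously. ✓
e: successors {b}; ◇◇(q ∨ ¬p) there: b:F. ✗
— 2 worlds.
For □□□¬q → q:
a: □□□¬q is T, q is F. ✗
b: □□□¬q is T, q is T. ✓
c: □□□¬q is T, q is T. ✓
d: □□□¬q is T, q is F. ✗
e: □□□¬q is T, q is T. ✓
— 3 worlds.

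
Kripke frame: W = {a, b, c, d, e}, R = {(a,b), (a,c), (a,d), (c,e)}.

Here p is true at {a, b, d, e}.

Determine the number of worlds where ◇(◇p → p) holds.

a: successors {b, c, d}; ◇p → p there: b:T, c:F, d:T. ✓
b: no successors, so ◇(◇p → p) fails. ✗
c: successors {e}; ◇p → p there: e:T. ✓
d: no successors, so ◇(◇p → p) fails. ✗
e: no successors, so ◇(◇p → p) fails. ✗
Satisfying worlds: {a, c}.

2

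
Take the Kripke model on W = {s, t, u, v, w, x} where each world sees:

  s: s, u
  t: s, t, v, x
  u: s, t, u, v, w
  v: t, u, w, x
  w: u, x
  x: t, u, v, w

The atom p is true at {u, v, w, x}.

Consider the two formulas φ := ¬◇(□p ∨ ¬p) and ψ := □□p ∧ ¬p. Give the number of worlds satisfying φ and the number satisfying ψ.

1 and 0

For ¬◇(□p ∨ ¬p):
s: ◇(□p ∨ ¬p) is T. ✗
t: ◇(□p ∨ ¬p) is T. ✗
u: ◇(□p ∨ ¬p) is T. ✗
v: ◇(□p ∨ ¬p) is T. ✗
w: ◇(□p ∨ ¬p) is F. ✓
x: ◇(□p ∨ ¬p) is T. ✗
— 1 world.
For □□p ∧ ¬p:
s: □□p is F, ¬p is T. ✗
t: □□p is F, ¬p is T. ✗
u: □□p is F, ¬p is F. ✗
v: □□p is F, ¬p is F. ✗
w: □□p is F, ¬p is F. ✗
x: □□p is F, ¬p is F. ✗
— 0 worlds.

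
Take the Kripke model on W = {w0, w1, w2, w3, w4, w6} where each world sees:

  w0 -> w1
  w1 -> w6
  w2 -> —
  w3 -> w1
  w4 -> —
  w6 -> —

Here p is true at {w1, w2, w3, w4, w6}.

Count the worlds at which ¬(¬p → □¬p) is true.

1

w0: ¬p → □¬p is F. ✓
w1: ¬p → □¬p is T. ✗
w2: ¬p → □¬p is T. ✗
w3: ¬p → □¬p is T. ✗
w4: ¬p → □¬p is T. ✗
w6: ¬p → □¬p is T. ✗
Satisfying worlds: {w0}.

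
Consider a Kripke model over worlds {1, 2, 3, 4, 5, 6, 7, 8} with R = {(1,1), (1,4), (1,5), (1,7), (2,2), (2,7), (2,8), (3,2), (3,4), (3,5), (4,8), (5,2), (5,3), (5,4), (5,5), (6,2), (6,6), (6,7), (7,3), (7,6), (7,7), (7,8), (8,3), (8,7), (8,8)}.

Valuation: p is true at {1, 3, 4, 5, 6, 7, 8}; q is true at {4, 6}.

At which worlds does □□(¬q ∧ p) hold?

1: successors {1, 4, 5, 7}; □(¬q ∧ p) there: 1:F, 4:T, 5:F, 7:F. ✗
2: successors {2, 7, 8}; □(¬q ∧ p) there: 2:F, 7:F, 8:T. ✗
3: successors {2, 4, 5}; □(¬q ∧ p) there: 2:F, 4:T, 5:F. ✗
4: successors {8}; □(¬q ∧ p) there: 8:T. ✓
5: successors {2, 3, 4, 5}; □(¬q ∧ p) there: 2:F, 3:F, 4:T, 5:F. ✗
6: successors {2, 6, 7}; □(¬q ∧ p) there: 2:F, 6:F, 7:F. ✗
7: successors {3, 6, 7, 8}; □(¬q ∧ p) there: 3:F, 6:F, 7:F, 8:T. ✗
8: successors {3, 7, 8}; □(¬q ∧ p) there: 3:F, 7:F, 8:T. ✗

{4}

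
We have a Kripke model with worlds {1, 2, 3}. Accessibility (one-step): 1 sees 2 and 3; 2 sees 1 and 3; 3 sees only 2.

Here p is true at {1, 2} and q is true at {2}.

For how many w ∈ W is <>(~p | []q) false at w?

1: successors {2, 3}; ~p | []q there: 2:F, 3:T. ✓
2: successors {1, 3}; ~p | []q there: 1:F, 3:T. ✓
3: successors {2}; ~p | []q there: 2:F. ✗
Satisfying worlds: {1, 2}.
So <>(~p | []q) fails at the other 1 world.

1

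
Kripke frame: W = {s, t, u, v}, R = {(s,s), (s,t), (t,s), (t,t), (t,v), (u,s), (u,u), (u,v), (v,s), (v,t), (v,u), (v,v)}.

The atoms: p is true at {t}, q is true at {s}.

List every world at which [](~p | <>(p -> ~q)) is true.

s: successors {s, t}; ~p | <>(p -> ~q) there: s:T, t:T. ✓
t: successors {s, t, v}; ~p | <>(p -> ~q) there: s:T, t:T, v:T. ✓
u: successors {s, u, v}; ~p | <>(p -> ~q) there: s:T, u:T, v:T. ✓
v: successors {s, t, u, v}; ~p | <>(p -> ~q) there: s:T, t:T, u:T, v:T. ✓

{s, t, u, v}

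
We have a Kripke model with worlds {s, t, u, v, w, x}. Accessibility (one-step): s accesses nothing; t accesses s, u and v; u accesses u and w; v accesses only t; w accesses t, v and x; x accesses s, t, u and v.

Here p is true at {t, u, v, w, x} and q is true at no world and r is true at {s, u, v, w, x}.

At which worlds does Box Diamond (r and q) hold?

s: no successors, so Box Diamond (r and q) holds vacuously. ✓
t: successors {s, u, v}; Diamond (r and q) there: s:F, u:F, v:F. ✗
u: successors {u, w}; Diamond (r and q) there: u:F, w:F. ✗
v: successors {t}; Diamond (r and q) there: t:F. ✗
w: successors {t, v, x}; Diamond (r and q) there: t:F, v:F, x:F. ✗
x: successors {s, t, u, v}; Diamond (r and q) there: s:F, t:F, u:F, v:F. ✗

{s}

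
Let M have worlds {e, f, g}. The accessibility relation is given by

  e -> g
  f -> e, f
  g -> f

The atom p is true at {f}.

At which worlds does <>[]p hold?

e: successors {g}; []p there: g:T. ✓
f: successors {e, f}; []p there: e:F, f:F. ✗
g: successors {f}; []p there: f:F. ✗

{e}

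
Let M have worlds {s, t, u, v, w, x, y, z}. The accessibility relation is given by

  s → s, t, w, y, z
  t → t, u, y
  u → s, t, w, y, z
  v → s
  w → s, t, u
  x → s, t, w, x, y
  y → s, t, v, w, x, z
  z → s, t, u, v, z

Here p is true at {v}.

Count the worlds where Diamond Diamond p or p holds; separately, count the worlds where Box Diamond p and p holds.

7 and 0

For Diamond Diamond p or p:
s: Diamond Diamond p is T, p is F. ✓
t: Diamond Diamond p is T, p is F. ✓
u: Diamond Diamond p is T, p is F. ✓
v: Diamond Diamond p is F, p is T. ✓
w: Diamond Diamond p is F, p is F. ✗
x: Diamond Diamond p is T, p is F. ✓
y: Diamond Diamond p is T, p is F. ✓
z: Diamond Diamond p is T, p is F. ✓
— 7 worlds.
For Box Diamond p and p:
s: Box Diamond p is F, p is F. ✗
t: Box Diamond p is F, p is F. ✗
u: Box Diamond p is F, p is F. ✗
v: Box Diamond p is F, p is T. ✗
w: Box Diamond p is F, p is F. ✗
x: Box Diamond p is F, p is F. ✗
y: Box Diamond p is F, p is F. ✗
z: Box Diamond p is F, p is F. ✗
— 0 worlds.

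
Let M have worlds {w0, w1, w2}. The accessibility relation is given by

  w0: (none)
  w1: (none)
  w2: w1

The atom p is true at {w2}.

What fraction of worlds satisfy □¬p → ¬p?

2/3

w0: □¬p is T, ¬p is T. ✓
w1: □¬p is T, ¬p is T. ✓
w2: □¬p is T, ¬p is F. ✗
That's 2 of 3 worlds, so 2/3.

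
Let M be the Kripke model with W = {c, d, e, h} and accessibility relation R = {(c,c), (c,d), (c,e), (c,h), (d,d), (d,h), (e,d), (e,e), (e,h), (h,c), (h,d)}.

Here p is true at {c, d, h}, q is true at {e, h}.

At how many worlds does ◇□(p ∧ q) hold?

c: successors {c, d, e, h}; □(p ∧ q) there: c:F, d:F, e:F, h:F. ✗
d: successors {d, h}; □(p ∧ q) there: d:F, h:F. ✗
e: successors {d, e, h}; □(p ∧ q) there: d:F, e:F, h:F. ✗
h: successors {c, d}; □(p ∧ q) there: c:F, d:F. ✗
Satisfying worlds: ∅.

0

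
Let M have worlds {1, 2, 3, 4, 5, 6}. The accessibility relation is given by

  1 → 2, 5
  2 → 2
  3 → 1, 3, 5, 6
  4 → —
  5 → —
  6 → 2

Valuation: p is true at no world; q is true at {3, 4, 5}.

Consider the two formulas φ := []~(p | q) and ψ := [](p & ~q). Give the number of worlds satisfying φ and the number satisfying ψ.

4 and 2

For []~(p | q):
1: successors {2, 5}; ~(p | q) there: 2:T, 5:F. ✗
2: successors {2}; ~(p | q) there: 2:T. ✓
3: successors {1, 3, 5, 6}; ~(p | q) there: 1:T, 3:F, 5:F, 6:T. ✗
4: no successors, so []~(p | q) holds vacuously. ✓
5: no successors, so []~(p | q) holds vacuously. ✓
6: successors {2}; ~(p | q) there: 2:T. ✓
— 4 worlds.
For [](p & ~q):
1: successors {2, 5}; p & ~q there: 2:F, 5:F. ✗
2: successors {2}; p & ~q there: 2:F. ✗
3: successors {1, 3, 5, 6}; p & ~q there: 1:F, 3:F, 5:F, 6:F. ✗
4: no successors, so [](p & ~q) holds vacuously. ✓
5: no successors, so [](p & ~q) holds vacuously. ✓
6: successors {2}; p & ~q there: 2:F. ✗
— 2 worlds.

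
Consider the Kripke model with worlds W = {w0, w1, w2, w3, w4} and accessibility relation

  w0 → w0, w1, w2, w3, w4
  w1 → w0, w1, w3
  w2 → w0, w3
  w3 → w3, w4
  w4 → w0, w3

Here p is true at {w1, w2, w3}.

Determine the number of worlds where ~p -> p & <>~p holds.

w0: ~p is T, p & <>~p is F. ✗
w1: ~p is F, p & <>~p is T. ✓
w2: ~p is F, p & <>~p is T. ✓
w3: ~p is F, p & <>~p is T. ✓
w4: ~p is T, p & <>~p is F. ✗
Satisfying worlds: {w1, w2, w3}.

3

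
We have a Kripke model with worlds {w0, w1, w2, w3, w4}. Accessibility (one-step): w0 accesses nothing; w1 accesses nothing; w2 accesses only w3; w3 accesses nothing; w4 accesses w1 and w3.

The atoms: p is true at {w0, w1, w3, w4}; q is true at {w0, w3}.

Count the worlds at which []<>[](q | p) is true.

3

w0: no successors, so []<>[](q | p) holds vacuously. ✓
w1: no successors, so []<>[](q | p) holds vacuously. ✓
w2: successors {w3}; <>[](q | p) there: w3:F. ✗
w3: no successors, so []<>[](q | p) holds vacuously. ✓
w4: successors {w1, w3}; <>[](q | p) there: w1:F, w3:F. ✗
Satisfying worlds: {w0, w1, w3}.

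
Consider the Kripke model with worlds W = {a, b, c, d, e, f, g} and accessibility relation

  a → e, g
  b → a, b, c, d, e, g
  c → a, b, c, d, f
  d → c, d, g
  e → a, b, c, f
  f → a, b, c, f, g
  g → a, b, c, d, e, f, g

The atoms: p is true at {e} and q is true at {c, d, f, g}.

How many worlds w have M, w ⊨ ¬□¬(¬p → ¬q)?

a: □¬(¬p → ¬q) is F. ✓
b: □¬(¬p → ¬q) is F. ✓
c: □¬(¬p → ¬q) is F. ✓
d: □¬(¬p → ¬q) is T. ✗
e: □¬(¬p → ¬q) is F. ✓
f: □¬(¬p → ¬q) is F. ✓
g: □¬(¬p → ¬q) is F. ✓
Satisfying worlds: {a, b, c, e, f, g}.

6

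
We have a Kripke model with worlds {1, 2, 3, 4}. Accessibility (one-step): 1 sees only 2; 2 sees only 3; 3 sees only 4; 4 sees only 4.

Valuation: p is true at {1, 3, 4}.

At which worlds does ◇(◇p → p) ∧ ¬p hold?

1: ◇(◇p → p) is F, ¬p is F. ✗
2: ◇(◇p → p) is T, ¬p is T. ✓
3: ◇(◇p → p) is T, ¬p is F. ✗
4: ◇(◇p → p) is T, ¬p is F. ✗

{2}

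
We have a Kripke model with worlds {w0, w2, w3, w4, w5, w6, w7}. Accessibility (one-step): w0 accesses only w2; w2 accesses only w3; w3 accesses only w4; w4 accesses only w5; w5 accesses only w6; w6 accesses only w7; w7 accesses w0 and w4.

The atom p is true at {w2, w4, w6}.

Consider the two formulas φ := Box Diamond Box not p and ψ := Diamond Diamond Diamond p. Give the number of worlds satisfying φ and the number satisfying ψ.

3 and 5

For Box Diamond Box not p:
w0: successors {w2}; Diamond Box not p there: w2:F. ✗
w2: successors {w3}; Diamond Box not p there: w3:T. ✓
w3: successors {w4}; Diamond Box not p there: w4:F. ✗
w4: successors {w5}; Diamond Box not p there: w5:T. ✓
w5: successors {w6}; Diamond Box not p there: w6:F. ✗
w6: successors {w7}; Diamond Box not p there: w7:T. ✓
w7: successors {w0, w4}; Diamond Box not p there: w0:T, w4:F. ✗
— 3 worlds.
For Diamond Diamond Diamond p:
w0: successors {w2}; Diamond Diamond p there: w2:T. ✓
w2: successors {w3}; Diamond Diamond p there: w3:F. ✗
w3: successors {w4}; Diamond Diamond p there: w4:T. ✓
w4: successors {w5}; Diamond Diamond p there: w5:F. ✗
w5: successors {w6}; Diamond Diamond p there: w6:T. ✓
w6: successors {w7}; Diamond Diamond p there: w7:T. ✓
w7: successors {w0, w4}; Diamond Diamond p there: w0:F, w4:T. ✓
— 5 worlds.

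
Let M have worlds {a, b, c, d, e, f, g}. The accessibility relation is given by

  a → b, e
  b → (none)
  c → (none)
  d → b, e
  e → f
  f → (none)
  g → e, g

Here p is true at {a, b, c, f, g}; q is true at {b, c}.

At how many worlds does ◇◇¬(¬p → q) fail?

a: successors {b, e}; ◇¬(¬p → q) there: b:F, e:F. ✗
b: no successors, so ◇◇¬(¬p → q) fails. ✗
c: no successors, so ◇◇¬(¬p → q) fails. ✗
d: successors {b, e}; ◇¬(¬p → q) there: b:F, e:F. ✗
e: successors {f}; ◇¬(¬p → q) there: f:F. ✗
f: no successors, so ◇◇¬(¬p → q) fails. ✗
g: successors {e, g}; ◇¬(¬p → q) there: e:F, g:T. ✓
Satisfying worlds: {g}.
So ◇◇¬(¬p → q) fails at the other 6 worlds.

6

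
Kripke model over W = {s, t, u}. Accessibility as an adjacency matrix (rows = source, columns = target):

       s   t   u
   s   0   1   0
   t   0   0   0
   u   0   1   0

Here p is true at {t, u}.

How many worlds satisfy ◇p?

s: successors {t}; p there: t:T. ✓
t: no successors, so ◇p fails. ✗
u: successors {t}; p there: t:T. ✓
Satisfying worlds: {s, u}.

2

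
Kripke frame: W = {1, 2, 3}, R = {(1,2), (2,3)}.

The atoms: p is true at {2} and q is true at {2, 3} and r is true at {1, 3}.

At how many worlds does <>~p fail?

2

1: successors {2}; ~p there: 2:F. ✗
2: successors {3}; ~p there: 3:T. ✓
3: no successors, so <>~p fails. ✗
Satisfying worlds: {2}.
So <>~p fails at the other 2 worlds.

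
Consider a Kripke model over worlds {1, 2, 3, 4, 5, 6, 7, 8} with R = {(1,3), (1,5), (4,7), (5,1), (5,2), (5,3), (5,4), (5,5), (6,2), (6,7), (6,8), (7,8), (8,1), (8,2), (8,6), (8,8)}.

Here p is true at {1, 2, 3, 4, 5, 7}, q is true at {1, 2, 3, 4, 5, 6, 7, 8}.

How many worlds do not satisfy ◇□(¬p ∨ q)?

2

1: successors {3, 5}; □(¬p ∨ q) there: 3:T, 5:T. ✓
2: no successors, so ◇□(¬p ∨ q) fails. ✗
3: no successors, so ◇□(¬p ∨ q) fails. ✗
4: successors {7}; □(¬p ∨ q) there: 7:T. ✓
5: successors {1, 2, 3, 4, 5}; □(¬p ∨ q) there: 1:T, 2:T, 3:T, 4:T, 5:T. ✓
6: successors {2, 7, 8}; □(¬p ∨ q) there: 2:T, 7:T, 8:T. ✓
7: successors {8}; □(¬p ∨ q) there: 8:T. ✓
8: successors {1, 2, 6, 8}; □(¬p ∨ q) there: 1:T, 2:T, 6:T, 8:T. ✓
Satisfying worlds: {1, 4, 5, 6, 7, 8}.
So ◇□(¬p ∨ q) fails at the other 2 worlds.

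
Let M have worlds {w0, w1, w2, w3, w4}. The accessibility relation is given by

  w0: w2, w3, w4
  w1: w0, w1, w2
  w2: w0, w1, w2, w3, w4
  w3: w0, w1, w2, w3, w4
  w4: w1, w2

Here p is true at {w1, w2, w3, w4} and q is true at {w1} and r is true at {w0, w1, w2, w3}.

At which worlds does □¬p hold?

∅

w0: successors {w2, w3, w4}; ¬p there: w2:F, w3:F, w4:F. ✗
w1: successors {w0, w1, w2}; ¬p there: w0:T, w1:F, w2:F. ✗
w2: successors {w0, w1, w2, w3, w4}; ¬p there: w0:T, w1:F, w2:F, w3:F, w4:F. ✗
w3: successors {w0, w1, w2, w3, w4}; ¬p there: w0:T, w1:F, w2:F, w3:F, w4:F. ✗
w4: successors {w1, w2}; ¬p there: w1:F, w2:F. ✗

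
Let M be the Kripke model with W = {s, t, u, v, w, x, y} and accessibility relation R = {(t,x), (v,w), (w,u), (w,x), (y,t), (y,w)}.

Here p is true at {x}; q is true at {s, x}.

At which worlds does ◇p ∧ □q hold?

{t}

s: ◇p is F, □q is T. ✗
t: ◇p is T, □q is T. ✓
u: ◇p is F, □q is T. ✗
v: ◇p is F, □q is F. ✗
w: ◇p is T, □q is F. ✗
x: ◇p is F, □q is T. ✗
y: ◇p is F, □q is F. ✗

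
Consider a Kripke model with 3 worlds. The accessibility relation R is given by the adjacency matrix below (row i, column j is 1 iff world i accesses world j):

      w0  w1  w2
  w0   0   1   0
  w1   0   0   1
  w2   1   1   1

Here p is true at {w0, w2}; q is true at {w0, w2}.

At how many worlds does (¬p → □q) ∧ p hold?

2

w0: ¬p → □q is T, p is T. ✓
w1: ¬p → □q is T, p is F. ✗
w2: ¬p → □q is T, p is T. ✓
Satisfying worlds: {w0, w2}.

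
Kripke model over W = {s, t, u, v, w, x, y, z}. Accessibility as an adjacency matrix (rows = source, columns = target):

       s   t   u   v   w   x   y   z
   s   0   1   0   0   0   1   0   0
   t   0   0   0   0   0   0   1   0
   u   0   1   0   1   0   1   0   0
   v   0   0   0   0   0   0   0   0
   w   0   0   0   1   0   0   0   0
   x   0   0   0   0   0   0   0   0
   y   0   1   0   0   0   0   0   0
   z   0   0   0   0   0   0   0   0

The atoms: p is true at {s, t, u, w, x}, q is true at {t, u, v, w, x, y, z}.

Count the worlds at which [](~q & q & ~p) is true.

s: successors {t, x}; ~q & q & ~p there: t:F, x:F. ✗
t: successors {y}; ~q & q & ~p there: y:F. ✗
u: successors {t, v, x}; ~q & q & ~p there: t:F, v:F, x:F. ✗
v: no successors, so [](~q & q & ~p) holds vacuously. ✓
w: successors {v}; ~q & q & ~p there: v:F. ✗
x: no successors, so [](~q & q & ~p) holds vacuously. ✓
y: successors {t}; ~q & q & ~p there: t:F. ✗
z: no successors, so [](~q & q & ~p) holds vacuously. ✓
Satisfying worlds: {v, x, z}.

3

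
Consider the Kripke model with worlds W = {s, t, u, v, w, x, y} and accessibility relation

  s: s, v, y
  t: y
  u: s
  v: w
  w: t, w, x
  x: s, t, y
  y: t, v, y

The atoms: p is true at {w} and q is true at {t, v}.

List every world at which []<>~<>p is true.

{t, u, v, w, x}

s: successors {s, v, y}; <>~<>p there: s:T, v:F, y:T. ✗
t: successors {y}; <>~<>p there: y:T. ✓
u: successors {s}; <>~<>p there: s:T. ✓
v: successors {w}; <>~<>p there: w:T. ✓
w: successors {t, w, x}; <>~<>p there: t:T, w:T, x:T. ✓
x: successors {s, t, y}; <>~<>p there: s:T, t:T, y:T. ✓
y: successors {t, v, y}; <>~<>p there: t:T, v:F, y:T. ✗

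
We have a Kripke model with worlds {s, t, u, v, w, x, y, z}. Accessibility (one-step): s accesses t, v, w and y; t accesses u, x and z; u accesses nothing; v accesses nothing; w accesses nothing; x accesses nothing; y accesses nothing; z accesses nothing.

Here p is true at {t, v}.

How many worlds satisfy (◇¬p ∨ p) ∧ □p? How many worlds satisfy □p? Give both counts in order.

1 and 6

For (◇¬p ∨ p) ∧ □p:
s: ◇¬p ∨ p is T, □p is F. ✗
t: ◇¬p ∨ p is T, □p is F. ✗
u: ◇¬p ∨ p is F, □p is T. ✗
v: ◇¬p ∨ p is T, □p is T. ✓
w: ◇¬p ∨ p is F, □p is T. ✗
x: ◇¬p ∨ p is F, □p is T. ✗
y: ◇¬p ∨ p is F, □p is T. ✗
z: ◇¬p ∨ p is F, □p is T. ✗
— 1 world.
For □p:
s: successors {t, v, w, y}; p there: t:T, v:T, w:F, y:F. ✗
t: successors {u, x, z}; p there: u:F, x:F, z:F. ✗
u: no successors, so □p holds vacuously. ✓
v: no successors, so □p holds vacuously. ✓
w: no successors, so □p holds vacuously. ✓
x: no successors, so □p holds vacuously. ✓
y: no successors, so □p holds vacuously. ✓
z: no successors, so □p holds vacuously. ✓
— 6 worlds.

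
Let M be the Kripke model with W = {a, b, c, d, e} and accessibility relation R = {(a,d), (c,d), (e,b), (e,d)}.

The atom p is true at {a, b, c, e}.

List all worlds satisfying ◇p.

a: successors {d}; p there: d:F. ✗
b: no successors, so ◇p fails. ✗
c: successors {d}; p there: d:F. ✗
d: no successors, so ◇p fails. ✗
e: successors {b, d}; p there: b:T, d:F. ✓

{e}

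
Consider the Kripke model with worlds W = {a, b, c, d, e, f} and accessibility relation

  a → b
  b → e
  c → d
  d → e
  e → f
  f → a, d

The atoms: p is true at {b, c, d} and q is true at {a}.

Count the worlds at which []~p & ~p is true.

1

a: []~p is F, ~p is T. ✗
b: []~p is T, ~p is F. ✗
c: []~p is F, ~p is F. ✗
d: []~p is T, ~p is F. ✗
e: []~p is T, ~p is T. ✓
f: []~p is F, ~p is T. ✗
Satisfying worlds: {e}.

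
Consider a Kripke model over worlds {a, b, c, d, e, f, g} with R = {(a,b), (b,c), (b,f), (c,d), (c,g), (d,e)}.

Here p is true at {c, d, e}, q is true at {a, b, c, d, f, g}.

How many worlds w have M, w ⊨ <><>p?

a: successors {b}; <>p there: b:T. ✓
b: successors {c, f}; <>p there: c:T, f:F. ✓
c: successors {d, g}; <>p there: d:T, g:F. ✓
d: successors {e}; <>p there: e:F. ✗
e: no successors, so <><>p fails. ✗
f: no successors, so <><>p fails. ✗
g: no successors, so <><>p fails. ✗
Satisfying worlds: {a, b, c}.

3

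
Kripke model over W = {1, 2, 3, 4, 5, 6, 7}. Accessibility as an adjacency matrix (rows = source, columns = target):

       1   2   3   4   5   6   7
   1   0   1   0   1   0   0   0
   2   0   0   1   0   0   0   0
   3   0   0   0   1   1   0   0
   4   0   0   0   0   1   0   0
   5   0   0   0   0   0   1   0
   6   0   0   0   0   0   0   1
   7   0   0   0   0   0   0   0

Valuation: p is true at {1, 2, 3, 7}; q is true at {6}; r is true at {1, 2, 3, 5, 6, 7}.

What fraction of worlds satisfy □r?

1: successors {2, 4}; r there: 2:T, 4:F. ✗
2: successors {3}; r there: 3:T. ✓
3: successors {4, 5}; r there: 4:F, 5:T. ✗
4: successors {5}; r there: 5:T. ✓
5: successors {6}; r there: 6:T. ✓
6: successors {7}; r there: 7:T. ✓
7: no successors, so □r holds vacuously. ✓
That's 5 of 7 worlds, so 5/7.

5/7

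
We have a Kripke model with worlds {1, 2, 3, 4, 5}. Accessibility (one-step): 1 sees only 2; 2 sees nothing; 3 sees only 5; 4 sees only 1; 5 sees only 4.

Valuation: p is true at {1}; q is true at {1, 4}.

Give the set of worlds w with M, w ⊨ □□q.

1: successors {2}; □q there: 2:T. ✓
2: no successors, so □□q holds vacuously. ✓
3: successors {5}; □q there: 5:T. ✓
4: successors {1}; □q there: 1:F. ✗
5: successors {4}; □q there: 4:T. ✓

{1, 2, 3, 5}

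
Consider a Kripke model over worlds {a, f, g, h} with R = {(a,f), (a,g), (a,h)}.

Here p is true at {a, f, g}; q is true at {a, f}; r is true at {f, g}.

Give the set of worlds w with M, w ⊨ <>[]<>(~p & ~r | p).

a: successors {f, g, h}; []<>(~p & ~r | p) there: f:T, g:T, h:T. ✓
f: no successors, so <>[]<>(~p & ~r | p) fails. ✗
g: no successors, so <>[]<>(~p & ~r | p) fails. ✗
h: no successors, so <>[]<>(~p & ~r | p) fails. ✗

{a}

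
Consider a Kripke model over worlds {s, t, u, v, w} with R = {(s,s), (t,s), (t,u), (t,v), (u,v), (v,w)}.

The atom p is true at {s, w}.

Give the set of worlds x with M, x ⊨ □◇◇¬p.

{w}

s: successors {s}; ◇◇¬p there: s:F. ✗
t: successors {s, u, v}; ◇◇¬p there: s:F, u:F, v:F. ✗
u: successors {v}; ◇◇¬p there: v:F. ✗
v: successors {w}; ◇◇¬p there: w:F. ✗
w: no successors, so □◇◇¬p holds vacuously. ✓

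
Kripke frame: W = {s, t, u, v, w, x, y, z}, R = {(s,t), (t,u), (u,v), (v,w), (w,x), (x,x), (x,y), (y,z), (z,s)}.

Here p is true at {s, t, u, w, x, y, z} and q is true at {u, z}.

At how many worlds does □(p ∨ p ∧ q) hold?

s: successors {t}; p ∨ p ∧ q there: t:T. ✓
t: successors {u}; p ∨ p ∧ q there: u:T. ✓
u: successors {v}; p ∨ p ∧ q there: v:F. ✗
v: successors {w}; p ∨ p ∧ q there: w:T. ✓
w: successors {x}; p ∨ p ∧ q there: x:T. ✓
x: successors {x, y}; p ∨ p ∧ q there: x:T, y:T. ✓
y: successors {z}; p ∨ p ∧ q there: z:T. ✓
z: successors {s}; p ∨ p ∧ q there: s:T. ✓
Satisfying worlds: {s, t, v, w, x, y, z}.

7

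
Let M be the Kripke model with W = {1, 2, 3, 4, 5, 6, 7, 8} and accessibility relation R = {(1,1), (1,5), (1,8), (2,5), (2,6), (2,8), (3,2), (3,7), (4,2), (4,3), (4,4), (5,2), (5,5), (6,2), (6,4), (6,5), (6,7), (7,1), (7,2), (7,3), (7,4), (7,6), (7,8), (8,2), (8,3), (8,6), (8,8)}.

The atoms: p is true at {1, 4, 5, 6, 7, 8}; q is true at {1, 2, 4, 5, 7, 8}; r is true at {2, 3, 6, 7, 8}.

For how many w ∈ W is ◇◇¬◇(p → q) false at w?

1: successors {1, 5, 8}; ◇¬◇(p → q) there: 1:F, 5:F, 8:F. ✗
2: successors {5, 6, 8}; ◇¬◇(p → q) there: 5:F, 6:F, 8:F. ✗
3: successors {2, 7}; ◇¬◇(p → q) there: 2:F, 7:F. ✗
4: successors {2, 3, 4}; ◇¬◇(p → q) there: 2:F, 3:F, 4:F. ✗
5: successors {2, 5}; ◇¬◇(p → q) there: 2:F, 5:F. ✗
6: successors {2, 4, 5, 7}; ◇¬◇(p → q) there: 2:F, 4:F, 5:F, 7:F. ✗
7: successors {1, 2, 3, 4, 6, 8}; ◇¬◇(p → q) there: 1:F, 2:F, 3:F, 4:F, 6:F, 8:F. ✗
8: successors {2, 3, 6, 8}; ◇¬◇(p → q) there: 2:F, 3:F, 6:F, 8:F. ✗
Satisfying worlds: ∅.
So ◇◇¬◇(p → q) fails at the other 8 worlds.

8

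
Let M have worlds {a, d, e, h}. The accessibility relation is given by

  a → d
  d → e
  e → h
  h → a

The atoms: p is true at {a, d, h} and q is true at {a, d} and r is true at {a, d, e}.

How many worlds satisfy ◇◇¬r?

1

a: successors {d}; ◇¬r there: d:F. ✗
d: successors {e}; ◇¬r there: e:T. ✓
e: successors {h}; ◇¬r there: h:F. ✗
h: successors {a}; ◇¬r there: a:F. ✗
Satisfying worlds: {d}.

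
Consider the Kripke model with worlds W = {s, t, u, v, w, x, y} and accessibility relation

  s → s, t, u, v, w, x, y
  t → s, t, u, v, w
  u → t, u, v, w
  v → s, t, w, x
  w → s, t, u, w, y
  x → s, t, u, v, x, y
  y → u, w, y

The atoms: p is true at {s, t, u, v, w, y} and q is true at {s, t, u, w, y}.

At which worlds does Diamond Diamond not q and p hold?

s: Diamond Diamond not q is T, p is T. ✓
t: Diamond Diamond not q is T, p is T. ✓
u: Diamond Diamond not q is T, p is T. ✓
v: Diamond Diamond not q is T, p is T. ✓
w: Diamond Diamond not q is T, p is T. ✓
x: Diamond Diamond not q is T, p is F. ✗
y: Diamond Diamond not q is T, p is T. ✓

{s, t, u, v, w, y}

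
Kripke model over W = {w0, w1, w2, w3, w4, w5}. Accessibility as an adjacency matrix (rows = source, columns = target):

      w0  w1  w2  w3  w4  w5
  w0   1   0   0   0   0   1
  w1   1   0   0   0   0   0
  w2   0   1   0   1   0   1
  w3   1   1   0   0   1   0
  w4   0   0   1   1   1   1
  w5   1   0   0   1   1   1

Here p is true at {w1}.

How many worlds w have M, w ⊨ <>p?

2

w0: successors {w0, w5}; p there: w0:F, w5:F. ✗
w1: successors {w0}; p there: w0:F. ✗
w2: successors {w1, w3, w5}; p there: w1:T, w3:F, w5:F. ✓
w3: successors {w0, w1, w4}; p there: w0:F, w1:T, w4:F. ✓
w4: successors {w2, w3, w4, w5}; p there: w2:F, w3:F, w4:F, w5:F. ✗
w5: successors {w0, w3, w4, w5}; p there: w0:F, w3:F, w4:F, w5:F. ✗
Satisfying worlds: {w2, w3}.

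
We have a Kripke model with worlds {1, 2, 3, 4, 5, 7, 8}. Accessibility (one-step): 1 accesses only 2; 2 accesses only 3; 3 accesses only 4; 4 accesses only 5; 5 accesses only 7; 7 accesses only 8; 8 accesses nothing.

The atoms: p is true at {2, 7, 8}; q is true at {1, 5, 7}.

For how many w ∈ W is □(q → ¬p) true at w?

6

1: successors {2}; q → ¬p there: 2:T. ✓
2: successors {3}; q → ¬p there: 3:T. ✓
3: successors {4}; q → ¬p there: 4:T. ✓
4: successors {5}; q → ¬p there: 5:T. ✓
5: successors {7}; q → ¬p there: 7:F. ✗
7: successors {8}; q → ¬p there: 8:T. ✓
8: no successors, so □(q → ¬p) holds vacuously. ✓
Satisfying worlds: {1, 2, 3, 4, 7, 8}.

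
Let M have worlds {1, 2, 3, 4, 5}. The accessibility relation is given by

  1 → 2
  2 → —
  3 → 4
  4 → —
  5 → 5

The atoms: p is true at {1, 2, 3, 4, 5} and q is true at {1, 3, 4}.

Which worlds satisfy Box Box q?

{1, 2, 3, 4}

1: successors {2}; Box q there: 2:T. ✓
2: no successors, so Box Box q holds vacuously. ✓
3: successors {4}; Box q there: 4:T. ✓
4: no successors, so Box Box q holds vacuously. ✓
5: successors {5}; Box q there: 5:F. ✗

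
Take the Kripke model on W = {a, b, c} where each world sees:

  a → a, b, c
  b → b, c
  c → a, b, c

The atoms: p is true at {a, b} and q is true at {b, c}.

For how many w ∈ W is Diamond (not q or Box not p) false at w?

a: successors {a, b, c}; not q or Box not p there: a:T, b:F, c:F. ✓
b: successors {b, c}; not q or Box not p there: b:F, c:F. ✗
c: successors {a, b, c}; not q or Box not p there: a:T, b:F, c:F. ✓
Satisfying worlds: {a, c}.
So Diamond (not q or Box not p) fails at the other 1 world.

1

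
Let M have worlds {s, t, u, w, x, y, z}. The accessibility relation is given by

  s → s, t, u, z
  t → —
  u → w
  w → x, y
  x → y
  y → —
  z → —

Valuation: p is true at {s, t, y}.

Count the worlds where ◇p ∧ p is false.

s: ◇p is T, p is T. ✓
t: ◇p is F, p is T. ✗
u: ◇p is F, p is F. ✗
w: ◇p is T, p is F. ✗
x: ◇p is T, p is F. ✗
y: ◇p is F, p is T. ✗
z: ◇p is F, p is F. ✗
Satisfying worlds: {s}.
So ◇p ∧ p fails at the other 6 worlds.

6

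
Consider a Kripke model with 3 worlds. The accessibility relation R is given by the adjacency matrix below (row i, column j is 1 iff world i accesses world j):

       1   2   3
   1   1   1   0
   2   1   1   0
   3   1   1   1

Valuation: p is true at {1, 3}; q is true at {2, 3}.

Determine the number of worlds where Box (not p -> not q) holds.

0

1: successors {1, 2}; not p -> not q there: 1:T, 2:F. ✗
2: successors {1, 2}; not p -> not q there: 1:T, 2:F. ✗
3: successors {1, 2, 3}; not p -> not q there: 1:T, 2:F, 3:T. ✗
Satisfying worlds: ∅.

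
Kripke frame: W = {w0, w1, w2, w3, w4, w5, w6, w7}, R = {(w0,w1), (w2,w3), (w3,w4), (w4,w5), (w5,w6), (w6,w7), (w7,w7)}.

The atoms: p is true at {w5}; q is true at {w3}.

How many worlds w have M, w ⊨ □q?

w0: successors {w1}; q there: w1:F. ✗
w1: no successors, so □q holds vacuously. ✓
w2: successors {w3}; q there: w3:T. ✓
w3: successors {w4}; q there: w4:F. ✗
w4: successors {w5}; q there: w5:F. ✗
w5: successors {w6}; q there: w6:F. ✗
w6: successors {w7}; q there: w7:F. ✗
w7: successors {w7}; q there: w7:F. ✗
Satisfying worlds: {w1, w2}.

2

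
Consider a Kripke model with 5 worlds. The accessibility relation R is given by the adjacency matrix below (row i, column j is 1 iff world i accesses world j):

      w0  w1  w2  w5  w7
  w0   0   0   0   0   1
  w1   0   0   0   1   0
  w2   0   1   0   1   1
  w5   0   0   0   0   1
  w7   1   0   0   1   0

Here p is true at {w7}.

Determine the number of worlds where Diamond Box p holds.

3

w0: successors {w7}; Box p there: w7:F. ✗
w1: successors {w5}; Box p there: w5:T. ✓
w2: successors {w1, w5, w7}; Box p there: w1:F, w5:T, w7:F. ✓
w5: successors {w7}; Box p there: w7:F. ✗
w7: successors {w0, w5}; Box p there: w0:T, w5:T. ✓
Satisfying worlds: {w1, w2, w7}.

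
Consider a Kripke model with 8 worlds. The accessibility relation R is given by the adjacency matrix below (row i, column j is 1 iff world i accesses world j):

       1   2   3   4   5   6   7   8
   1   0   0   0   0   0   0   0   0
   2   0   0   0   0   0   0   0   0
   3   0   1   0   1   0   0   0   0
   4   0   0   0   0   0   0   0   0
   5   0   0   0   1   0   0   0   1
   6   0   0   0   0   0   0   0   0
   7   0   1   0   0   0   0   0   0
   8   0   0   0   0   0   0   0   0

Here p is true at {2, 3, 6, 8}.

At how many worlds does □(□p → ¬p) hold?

1: no successors, so □(□p → ¬p) holds vacuously. ✓
2: no successors, so □(□p → ¬p) holds vacuously. ✓
3: successors {2, 4}; □p → ¬p there: 2:F, 4:T. ✗
4: no successors, so □(□p → ¬p) holds vacuously. ✓
5: successors {4, 8}; □p → ¬p there: 4:T, 8:F. ✗
6: no successors, so □(□p → ¬p) holds vacuously. ✓
7: successors {2}; □p → ¬p there: 2:F. ✗
8: no successors, so □(□p → ¬p) holds vacuously. ✓
Satisfying worlds: {1, 2, 4, 6, 8}.

5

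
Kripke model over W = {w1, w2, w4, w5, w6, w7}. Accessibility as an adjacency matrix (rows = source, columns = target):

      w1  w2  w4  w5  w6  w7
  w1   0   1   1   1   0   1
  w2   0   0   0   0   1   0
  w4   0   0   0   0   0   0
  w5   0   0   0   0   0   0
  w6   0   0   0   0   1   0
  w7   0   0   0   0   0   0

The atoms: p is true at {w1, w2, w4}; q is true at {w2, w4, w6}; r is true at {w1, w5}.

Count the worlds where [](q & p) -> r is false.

w1: [](q & p) is F, r is T. ✓
w2: [](q & p) is F, r is F. ✓
w4: [](q & p) is T, r is F. ✗
w5: [](q & p) is T, r is T. ✓
w6: [](q & p) is F, r is F. ✓
w7: [](q & p) is T, r is F. ✗
Satisfying worlds: {w1, w2, w5, w6}.
So [](q & p) -> r fails at the other 2 worlds.

2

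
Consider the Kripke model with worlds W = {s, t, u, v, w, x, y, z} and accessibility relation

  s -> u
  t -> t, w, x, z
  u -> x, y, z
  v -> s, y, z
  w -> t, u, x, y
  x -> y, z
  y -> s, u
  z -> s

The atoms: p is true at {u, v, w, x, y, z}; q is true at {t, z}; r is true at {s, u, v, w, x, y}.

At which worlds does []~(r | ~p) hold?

s: successors {u}; ~(r | ~p) there: u:F. ✗
t: successors {t, w, x, z}; ~(r | ~p) there: t:F, w:F, x:F, z:T. ✗
u: successors {x, y, z}; ~(r | ~p) there: x:F, y:F, z:T. ✗
v: successors {s, y, z}; ~(r | ~p) there: s:F, y:F, z:T. ✗
w: successors {t, u, x, y}; ~(r | ~p) there: t:F, u:F, x:F, y:F. ✗
x: successors {y, z}; ~(r | ~p) there: y:F, z:T. ✗
y: successors {s, u}; ~(r | ~p) there: s:F, u:F. ✗
z: successors {s}; ~(r | ~p) there: s:F. ✗

∅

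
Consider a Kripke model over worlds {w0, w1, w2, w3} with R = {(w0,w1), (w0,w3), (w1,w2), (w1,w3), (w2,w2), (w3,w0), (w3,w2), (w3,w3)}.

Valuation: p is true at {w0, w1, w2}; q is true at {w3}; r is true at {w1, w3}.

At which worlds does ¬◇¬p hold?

w0: ◇¬p is T. ✗
w1: ◇¬p is T. ✗
w2: ◇¬p is F. ✓
w3: ◇¬p is T. ✗

{w2}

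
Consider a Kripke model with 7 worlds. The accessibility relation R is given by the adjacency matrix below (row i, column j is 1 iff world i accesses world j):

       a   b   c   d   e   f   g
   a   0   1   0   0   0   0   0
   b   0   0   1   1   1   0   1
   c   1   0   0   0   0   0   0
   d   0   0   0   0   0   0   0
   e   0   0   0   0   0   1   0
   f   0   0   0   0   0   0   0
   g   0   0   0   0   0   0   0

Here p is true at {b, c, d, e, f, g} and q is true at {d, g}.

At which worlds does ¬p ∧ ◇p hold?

a: ¬p is T, ◇p is T. ✓
b: ¬p is F, ◇p is T. ✗
c: ¬p is F, ◇p is F. ✗
d: ¬p is F, ◇p is F. ✗
e: ¬p is F, ◇p is T. ✗
f: ¬p is F, ◇p is F. ✗
g: ¬p is F, ◇p is F. ✗

{a}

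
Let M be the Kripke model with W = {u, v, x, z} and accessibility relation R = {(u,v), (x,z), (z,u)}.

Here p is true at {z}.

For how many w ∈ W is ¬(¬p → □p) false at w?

3

u: ¬p → □p is F. ✓
v: ¬p → □p is T. ✗
x: ¬p → □p is T. ✗
z: ¬p → □p is T. ✗
Satisfying worlds: {u}.
So ¬(¬p → □p) fails at the other 3 worlds.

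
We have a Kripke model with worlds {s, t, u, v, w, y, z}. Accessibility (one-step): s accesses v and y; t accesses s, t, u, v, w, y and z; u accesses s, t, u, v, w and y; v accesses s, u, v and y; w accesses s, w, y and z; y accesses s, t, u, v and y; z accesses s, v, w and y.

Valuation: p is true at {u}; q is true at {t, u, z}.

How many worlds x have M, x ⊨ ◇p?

s: successors {v, y}; p there: v:F, y:F. ✗
t: successors {s, t, u, v, w, y, z}; p there: s:F, t:F, u:T, v:F, w:F, y:F, z:F. ✓
u: successors {s, t, u, v, w, y}; p there: s:F, t:F, u:T, v:F, w:F, y:F. ✓
v: successors {s, u, v, y}; p there: s:F, u:T, v:F, y:F. ✓
w: successors {s, w, y, z}; p there: s:F, w:F, y:F, z:F. ✗
y: successors {s, t, u, v, y}; p there: s:F, t:F, u:T, v:F, y:F. ✓
z: successors {s, v, w, y}; p there: s:F, v:F, w:F, y:F. ✗
Satisfying worlds: {t, u, v, y}.

4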